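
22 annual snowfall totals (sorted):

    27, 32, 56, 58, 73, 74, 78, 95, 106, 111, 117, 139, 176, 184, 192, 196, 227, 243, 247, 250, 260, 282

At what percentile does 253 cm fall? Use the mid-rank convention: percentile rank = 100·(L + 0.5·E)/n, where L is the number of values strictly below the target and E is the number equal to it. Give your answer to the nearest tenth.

Count below 253: L = 20; count equal: E = 0; n = 22.
Percentile rank = 100·(20 + 0.5·0)/22 = 100·20/22 = 90.91.

90.9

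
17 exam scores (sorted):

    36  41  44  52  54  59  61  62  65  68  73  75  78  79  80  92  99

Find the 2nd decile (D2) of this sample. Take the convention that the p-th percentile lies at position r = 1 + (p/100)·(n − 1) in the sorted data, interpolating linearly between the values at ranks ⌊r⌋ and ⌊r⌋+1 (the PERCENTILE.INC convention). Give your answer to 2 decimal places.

52.40

n = 17.
r = 1 + (20/100)·(17 − 1) = 1 + 3.2 = 4.2.
Rank 4 is 52 and rank 5 is 54.
Interpolate: 52 + 0.2·(54 − 52) = 52 + 0.2·2 = 52.4.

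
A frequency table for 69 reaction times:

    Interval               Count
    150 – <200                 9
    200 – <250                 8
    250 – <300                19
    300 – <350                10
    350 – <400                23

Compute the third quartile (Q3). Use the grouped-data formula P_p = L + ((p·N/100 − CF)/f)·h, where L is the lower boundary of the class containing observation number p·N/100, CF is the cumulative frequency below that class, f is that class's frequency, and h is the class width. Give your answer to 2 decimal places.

N = 69; target position k = 75/100 · 69 = 51.75.
Cumulative frequencies: 9, 17, 36, 46, 69.
Observation 51.75 falls in the class 350 – <400.
L = 350, CF = 46, f = 23, h = 50.
P75 = 350 + ((51.75 − 46)/23)·50 = 350 + 12.5 = 362.5.

362.50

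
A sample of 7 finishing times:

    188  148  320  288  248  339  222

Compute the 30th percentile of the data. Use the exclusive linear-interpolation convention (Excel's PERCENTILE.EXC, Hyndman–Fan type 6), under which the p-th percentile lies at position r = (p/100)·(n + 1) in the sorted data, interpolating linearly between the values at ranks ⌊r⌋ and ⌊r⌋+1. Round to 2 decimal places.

201.60

Sorted: 148, 188, 222, 248, 288, 320, 339.
n = 7.
r = (30/100)·(7 + 1) = 2.4.
Rank 2 is 188 and rank 3 is 222.
Interpolate: 188 + 0.4·(222 − 188) = 188 + 0.4·34 = 201.6.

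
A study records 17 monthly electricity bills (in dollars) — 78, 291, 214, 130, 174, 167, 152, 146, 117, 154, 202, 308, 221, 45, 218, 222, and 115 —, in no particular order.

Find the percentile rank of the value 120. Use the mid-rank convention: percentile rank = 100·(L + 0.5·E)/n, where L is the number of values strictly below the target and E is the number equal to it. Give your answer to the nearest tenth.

Sorted: 45, 78, 115, 117, 130, 146, 152, 154, 167, 174, 202, 214, 218, 221, 222, 291, 308.
Count below 120: L = 4; count equal: E = 0; n = 17.
Percentile rank = 100·(4 + 0.5·0)/17 = 100·4/17 = 23.53.

23.5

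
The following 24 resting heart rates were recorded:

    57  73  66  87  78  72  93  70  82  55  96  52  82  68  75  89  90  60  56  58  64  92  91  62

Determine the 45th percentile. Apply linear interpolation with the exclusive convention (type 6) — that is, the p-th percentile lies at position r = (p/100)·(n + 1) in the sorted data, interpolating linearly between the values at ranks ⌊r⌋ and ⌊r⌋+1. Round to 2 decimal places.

70.50

Sorted: 52, 55, 56, 57, 58, 60, 62, 64, 66, 68, 70, 72, 73, 75, 78, 82, 82, 87, 89, 90, 91, 92, 93, 96.
n = 24.
r = (45/100)·(24 + 1) = 11.25.
Rank 11 is 70 and rank 12 is 72.
Interpolate: 70 + 0.25·(72 − 70) = 70 + 0.25·2 = 70.5.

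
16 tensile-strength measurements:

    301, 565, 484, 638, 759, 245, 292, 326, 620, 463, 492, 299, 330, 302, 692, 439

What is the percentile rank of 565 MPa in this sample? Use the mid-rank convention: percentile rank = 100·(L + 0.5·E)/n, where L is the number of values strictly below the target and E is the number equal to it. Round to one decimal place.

Sorted: 245, 292, 299, 301, 302, 326, 330, 439, 463, 484, 492, 565, 620, 638, 692, 759.
Count below 565: L = 11; count equal: E = 1; n = 16.
Percentile rank = 100·(11 + 0.5·1)/16 = 100·11.5/16 = 71.88.

71.9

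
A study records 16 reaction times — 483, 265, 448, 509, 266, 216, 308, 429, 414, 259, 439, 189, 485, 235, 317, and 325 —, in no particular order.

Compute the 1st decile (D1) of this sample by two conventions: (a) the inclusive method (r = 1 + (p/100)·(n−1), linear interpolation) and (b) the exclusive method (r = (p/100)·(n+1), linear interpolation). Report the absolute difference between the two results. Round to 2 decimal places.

Sorted: 189, 216, 235, 259, 265, 266, 308, 317, 325, 414, 429, 439, 448, 483, 485, 509.
n = 16.
(a) r = 2.5; between ranks 2 (216) and 3 (235): 225.5.
(b) r = 1.7; between ranks 1 (189) and 2 (216): 207.9.
|225.5 − 207.9| = 17.6.

17.60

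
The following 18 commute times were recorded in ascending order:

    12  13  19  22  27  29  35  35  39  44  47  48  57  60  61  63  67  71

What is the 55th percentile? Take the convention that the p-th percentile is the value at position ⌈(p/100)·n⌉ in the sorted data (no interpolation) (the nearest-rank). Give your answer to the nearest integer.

n = 18.
Position = ⌈55/100 · 18⌉ = ⌈9.9⌉ = 10.
The value at rank 10 is 44.

44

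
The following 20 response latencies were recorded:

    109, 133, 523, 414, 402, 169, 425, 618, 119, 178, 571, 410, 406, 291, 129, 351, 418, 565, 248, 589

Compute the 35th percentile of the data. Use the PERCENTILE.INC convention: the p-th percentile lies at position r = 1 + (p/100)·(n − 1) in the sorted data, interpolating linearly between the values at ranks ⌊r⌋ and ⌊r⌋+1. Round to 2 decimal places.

Sorted: 109, 119, 129, 133, 169, 178, 248, 291, 351, 402, 406, 410, 414, 418, 425, 523, 565, 571, 589, 618.
n = 20.
r = 1 + (35/100)·(20 − 1) = 1 + 6.65 = 7.65.
Rank 7 is 248 and rank 8 is 291.
Interpolate: 248 + 0.65·(291 − 248) = 248 + 0.65·43 = 275.95.

275.95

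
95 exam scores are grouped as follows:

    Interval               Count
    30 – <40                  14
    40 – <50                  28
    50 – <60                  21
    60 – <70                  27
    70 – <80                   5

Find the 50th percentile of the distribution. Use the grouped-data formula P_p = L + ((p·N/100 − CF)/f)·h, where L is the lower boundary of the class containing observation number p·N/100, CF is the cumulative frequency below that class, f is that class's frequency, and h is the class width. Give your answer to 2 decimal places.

N = 95; target position k = 50/100 · 95 = 47.5.
Cumulative frequencies: 14, 42, 63, 90, 95.
Observation 47.5 falls in the class 50 – <60.
L = 50, CF = 42, f = 21, h = 10.
P50 = 50 + ((47.5 − 42)/21)·10 = 50 + 2.61905 = 52.619.

52.62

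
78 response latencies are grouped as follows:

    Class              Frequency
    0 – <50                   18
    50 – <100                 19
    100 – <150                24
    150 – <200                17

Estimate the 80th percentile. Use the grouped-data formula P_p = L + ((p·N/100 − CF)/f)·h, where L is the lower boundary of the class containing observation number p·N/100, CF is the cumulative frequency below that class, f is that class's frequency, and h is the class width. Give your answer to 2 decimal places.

154.12

N = 78; target position k = 80/100 · 78 = 62.4.
Cumulative frequencies: 18, 37, 61, 78.
Observation 62.4 falls in the class 150 – <200.
L = 150, CF = 61, f = 17, h = 50.
P80 = 150 + ((62.4 − 61)/17)·50 = 150 + 4.11765 = 154.118.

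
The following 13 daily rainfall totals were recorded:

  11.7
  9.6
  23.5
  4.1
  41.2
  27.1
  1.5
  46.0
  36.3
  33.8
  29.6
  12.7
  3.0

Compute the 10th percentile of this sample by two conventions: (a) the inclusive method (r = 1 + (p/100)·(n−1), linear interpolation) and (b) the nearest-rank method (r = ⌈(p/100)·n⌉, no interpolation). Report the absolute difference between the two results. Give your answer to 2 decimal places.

Sorted: 1.5, 3.0, 4.1, 9.6, 11.7, 12.7, 23.5, 27.1, 29.6, 33.8, 36.3, 41.2, 46.0.
n = 13.
(a) r = 2.2; between ranks 2 (3.0) and 3 (4.1): 3.22.
(b) the nearest-rank method: rank 2 → 3.
|3.22 − 3| = 0.22.

0.22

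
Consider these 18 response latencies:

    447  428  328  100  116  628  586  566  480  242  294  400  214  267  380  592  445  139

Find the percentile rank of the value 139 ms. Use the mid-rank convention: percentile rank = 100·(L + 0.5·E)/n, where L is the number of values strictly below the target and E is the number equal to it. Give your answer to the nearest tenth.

13.9

Sorted: 100, 116, 139, 214, 242, 267, 294, 328, 380, 400, 428, 445, 447, 480, 566, 586, 592, 628.
Count below 139: L = 2; count equal: E = 1; n = 18.
Percentile rank = 100·(2 + 0.5·1)/18 = 100·2.5/18 = 13.89.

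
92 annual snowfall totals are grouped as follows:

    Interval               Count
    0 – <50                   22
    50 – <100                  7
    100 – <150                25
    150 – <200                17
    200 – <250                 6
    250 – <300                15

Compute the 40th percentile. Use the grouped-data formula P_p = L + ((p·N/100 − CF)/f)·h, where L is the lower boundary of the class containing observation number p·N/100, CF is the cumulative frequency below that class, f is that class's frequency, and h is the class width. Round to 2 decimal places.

115.60

N = 92; target position k = 40/100 · 92 = 36.8.
Cumulative frequencies: 22, 29, 54, 71, 77, 92.
Observation 36.8 falls in the class 100 – <150.
L = 100, CF = 29, f = 25, h = 50.
P40 = 100 + ((36.8 − 29)/25)·50 = 100 + 15.6 = 115.6.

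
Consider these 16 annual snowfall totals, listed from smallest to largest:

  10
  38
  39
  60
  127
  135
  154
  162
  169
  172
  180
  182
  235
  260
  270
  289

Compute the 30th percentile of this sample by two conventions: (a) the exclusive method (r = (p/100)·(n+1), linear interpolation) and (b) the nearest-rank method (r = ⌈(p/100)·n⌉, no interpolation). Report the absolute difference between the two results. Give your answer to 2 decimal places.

0.80

n = 16.
(a) r = 5.1; between ranks 5 (127) and 6 (135): 127.8.
(b) the nearest-rank method: rank 5 → 127.
|127.8 − 127| = 0.8.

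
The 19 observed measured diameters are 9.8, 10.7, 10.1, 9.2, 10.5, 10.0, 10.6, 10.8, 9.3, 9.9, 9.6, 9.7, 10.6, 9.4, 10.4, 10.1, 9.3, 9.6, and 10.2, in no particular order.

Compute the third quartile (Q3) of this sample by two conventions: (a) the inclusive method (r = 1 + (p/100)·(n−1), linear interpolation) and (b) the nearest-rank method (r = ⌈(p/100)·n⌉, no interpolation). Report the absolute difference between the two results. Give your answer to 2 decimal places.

Sorted: 9.2, 9.3, 9.3, 9.4, 9.6, 9.6, 9.7, 9.8, 9.9, 10.0, 10.1, 10.1, 10.2, 10.4, 10.5, 10.6, 10.6, 10.7, 10.8.
n = 19.
(a) r = 14.5; between ranks 14 (10.4) and 15 (10.5): 10.45.
(b) the nearest-rank method: rank 15 → 10.5.
|10.45 − 10.5| = 0.05.

0.05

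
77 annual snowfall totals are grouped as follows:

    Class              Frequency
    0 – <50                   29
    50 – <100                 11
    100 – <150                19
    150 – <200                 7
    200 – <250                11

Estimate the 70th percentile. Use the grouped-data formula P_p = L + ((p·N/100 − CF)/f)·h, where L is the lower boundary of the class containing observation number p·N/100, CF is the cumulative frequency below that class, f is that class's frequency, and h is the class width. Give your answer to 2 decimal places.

136.58

N = 77; target position k = 70/100 · 77 = 53.9.
Cumulative frequencies: 29, 40, 59, 66, 77.
Observation 53.9 falls in the class 100 – <150.
L = 100, CF = 40, f = 19, h = 50.
P70 = 100 + ((53.9 − 40)/19)·50 = 100 + 36.5789 = 136.579.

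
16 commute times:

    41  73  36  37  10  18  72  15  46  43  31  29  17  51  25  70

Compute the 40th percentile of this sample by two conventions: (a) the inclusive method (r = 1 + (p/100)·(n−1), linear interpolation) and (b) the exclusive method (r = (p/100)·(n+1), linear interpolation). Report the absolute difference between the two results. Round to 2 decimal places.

0.40

Sorted: 10, 15, 17, 18, 25, 29, 31, 36, 37, 41, 43, 46, 51, 70, 72, 73.
n = 16.
(a) r = 7 → value at rank 7 = 31.
(b) r = 6.8; between ranks 6 (29) and 7 (31): 30.6.
|31 − 30.6| = 0.4.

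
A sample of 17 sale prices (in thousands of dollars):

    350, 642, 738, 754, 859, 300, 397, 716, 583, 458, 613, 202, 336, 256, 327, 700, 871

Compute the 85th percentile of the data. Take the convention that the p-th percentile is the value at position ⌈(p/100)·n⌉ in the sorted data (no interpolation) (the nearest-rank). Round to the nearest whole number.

754

Sorted: 202, 256, 300, 327, 336, 350, 397, 458, 583, 613, 642, 700, 716, 738, 754, 859, 871.
n = 17.
Position = ⌈85/100 · 17⌉ = ⌈14.45⌉ = 15.
The value at rank 15 is 754.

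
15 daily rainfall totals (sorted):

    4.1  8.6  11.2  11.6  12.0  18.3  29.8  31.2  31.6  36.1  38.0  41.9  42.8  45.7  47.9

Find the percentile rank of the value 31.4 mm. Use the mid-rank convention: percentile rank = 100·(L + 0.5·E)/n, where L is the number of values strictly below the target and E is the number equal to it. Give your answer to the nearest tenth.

Count below 31.4: L = 8; count equal: E = 0; n = 15.
Percentile rank = 100·(8 + 0.5·0)/15 = 100·8/15 = 53.33.

53.3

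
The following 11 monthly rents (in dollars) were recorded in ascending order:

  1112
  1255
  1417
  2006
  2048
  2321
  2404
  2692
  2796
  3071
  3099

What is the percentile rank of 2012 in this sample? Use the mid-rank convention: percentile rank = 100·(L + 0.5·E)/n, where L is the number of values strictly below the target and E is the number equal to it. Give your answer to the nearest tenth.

Count below 2012: L = 4; count equal: E = 0; n = 11.
Percentile rank = 100·(4 + 0.5·0)/11 = 100·4/11 = 36.36.

36.4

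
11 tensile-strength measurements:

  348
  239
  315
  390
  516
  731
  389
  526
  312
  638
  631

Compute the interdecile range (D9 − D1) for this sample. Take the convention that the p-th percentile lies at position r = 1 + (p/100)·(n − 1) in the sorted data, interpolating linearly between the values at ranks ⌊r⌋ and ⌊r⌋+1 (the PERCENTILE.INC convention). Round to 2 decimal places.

326.00

Sorted: 239, 312, 315, 348, 389, 390, 516, 526, 631, 638, 731.
n = 11.
P10: r = 2 (integer) → 312.
P90: r = 10 (integer) → 638.
Difference: 638 − 312 = 326.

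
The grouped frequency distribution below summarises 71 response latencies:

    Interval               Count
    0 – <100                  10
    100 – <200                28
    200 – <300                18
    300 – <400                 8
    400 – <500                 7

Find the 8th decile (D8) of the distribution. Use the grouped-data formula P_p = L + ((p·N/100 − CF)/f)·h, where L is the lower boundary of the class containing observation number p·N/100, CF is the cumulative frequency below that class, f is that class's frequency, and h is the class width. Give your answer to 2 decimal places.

N = 71; target position k = 80/100 · 71 = 56.8.
Cumulative frequencies: 10, 38, 56, 64, 71.
Observation 56.8 falls in the class 300 – <400.
L = 300, CF = 56, f = 8, h = 100.
P80 = 300 + ((56.8 − 56)/8)·100 = 300 + 10 = 310.

310.00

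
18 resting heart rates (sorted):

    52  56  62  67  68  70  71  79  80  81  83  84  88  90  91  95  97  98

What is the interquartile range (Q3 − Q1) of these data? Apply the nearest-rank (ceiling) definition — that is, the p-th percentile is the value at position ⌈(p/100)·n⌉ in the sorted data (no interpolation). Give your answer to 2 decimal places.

n = 18.
P25: rank ⌈25/100·18⌉ = 5 → 68.
P75: rank ⌈75/100·18⌉ = 14 → 90.
Difference: 90 − 68 = 22.

22.00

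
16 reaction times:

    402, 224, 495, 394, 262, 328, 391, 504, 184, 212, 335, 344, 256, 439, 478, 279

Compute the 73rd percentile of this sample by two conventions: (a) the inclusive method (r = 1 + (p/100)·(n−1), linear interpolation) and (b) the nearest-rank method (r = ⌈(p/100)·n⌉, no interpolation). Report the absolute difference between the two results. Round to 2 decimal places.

Sorted: 184, 212, 224, 256, 262, 279, 328, 335, 344, 391, 394, 402, 439, 478, 495, 504.
n = 16.
(a) r = 11.95; between ranks 11 (394) and 12 (402): 401.6.
(b) the nearest-rank method: rank 12 → 402.
|401.6 − 402| = 0.4.

0.40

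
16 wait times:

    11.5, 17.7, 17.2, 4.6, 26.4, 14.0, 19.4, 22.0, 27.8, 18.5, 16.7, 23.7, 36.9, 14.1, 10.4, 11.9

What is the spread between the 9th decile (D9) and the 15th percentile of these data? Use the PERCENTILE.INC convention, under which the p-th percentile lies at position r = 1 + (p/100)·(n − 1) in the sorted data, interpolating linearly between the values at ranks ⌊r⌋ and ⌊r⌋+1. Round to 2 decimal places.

15.50

Sorted: 4.6, 10.4, 11.5, 11.9, 14.0, 14.1, 16.7, 17.2, 17.7, 18.5, 19.4, 22.0, 23.7, 26.4, 27.8, 36.9.
n = 16.
P15: r = 3.25; ranks 3–4 are 11.5, 11.9; interpolating gives 11.6.
P90: r = 14.5; ranks 14–15 are 26.4, 27.8; interpolating gives 27.1.
Difference: 27.1 − 11.6 = 15.5.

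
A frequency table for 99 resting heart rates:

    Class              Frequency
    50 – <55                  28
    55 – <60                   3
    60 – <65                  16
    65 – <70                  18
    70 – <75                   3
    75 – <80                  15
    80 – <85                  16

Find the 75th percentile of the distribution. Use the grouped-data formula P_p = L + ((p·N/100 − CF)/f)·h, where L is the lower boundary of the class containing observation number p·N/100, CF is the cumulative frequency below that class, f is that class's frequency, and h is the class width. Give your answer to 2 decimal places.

N = 99; target position k = 75/100 · 99 = 74.25.
Cumulative frequencies: 28, 31, 47, 65, 68, 83, 99.
Observation 74.25 falls in the class 75 – <80.
L = 75, CF = 68, f = 15, h = 5.
P75 = 75 + ((74.25 − 68)/15)·5 = 75 + 2.08333 = 77.0833.

77.08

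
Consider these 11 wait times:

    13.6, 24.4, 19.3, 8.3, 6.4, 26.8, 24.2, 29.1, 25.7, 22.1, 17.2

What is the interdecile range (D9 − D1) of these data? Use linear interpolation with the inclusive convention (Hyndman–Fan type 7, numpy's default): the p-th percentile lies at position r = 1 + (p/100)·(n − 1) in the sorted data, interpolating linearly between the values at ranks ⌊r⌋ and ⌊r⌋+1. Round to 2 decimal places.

Sorted: 6.4, 8.3, 13.6, 17.2, 19.3, 22.1, 24.2, 24.4, 25.7, 26.8, 29.1.
n = 11.
P10: r = 2 (integer) → 8.3.
P90: r = 10 (integer) → 26.8.
Difference: 26.8 − 8.3 = 18.5.

18.50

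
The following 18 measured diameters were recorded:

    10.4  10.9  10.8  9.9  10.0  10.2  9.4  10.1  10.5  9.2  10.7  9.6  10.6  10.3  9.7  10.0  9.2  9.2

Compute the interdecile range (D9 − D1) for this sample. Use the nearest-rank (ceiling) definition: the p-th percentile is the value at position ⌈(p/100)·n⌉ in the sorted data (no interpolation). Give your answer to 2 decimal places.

Sorted: 9.2, 9.2, 9.2, 9.4, 9.6, 9.7, 9.9, 10.0, 10.0, 10.1, 10.2, 10.3, 10.4, 10.5, 10.6, 10.7, 10.8, 10.9.
n = 18.
P10: rank ⌈10/100·18⌉ = 2 → 9.2.
P90: rank ⌈90/100·18⌉ = 17 → 10.8.
Difference: 10.8 − 9.2 = 1.6.

1.60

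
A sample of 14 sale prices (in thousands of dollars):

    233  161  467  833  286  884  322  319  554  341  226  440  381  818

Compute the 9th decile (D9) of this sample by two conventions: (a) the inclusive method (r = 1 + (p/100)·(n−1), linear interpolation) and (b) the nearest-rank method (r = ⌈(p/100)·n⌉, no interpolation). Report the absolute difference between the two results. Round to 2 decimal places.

4.50

Sorted: 161, 226, 233, 286, 319, 322, 341, 381, 440, 467, 554, 818, 833, 884.
n = 14.
(a) r = 12.7; between ranks 12 (818) and 13 (833): 828.5.
(b) the nearest-rank method: rank 13 → 833.
|828.5 − 833| = 4.5.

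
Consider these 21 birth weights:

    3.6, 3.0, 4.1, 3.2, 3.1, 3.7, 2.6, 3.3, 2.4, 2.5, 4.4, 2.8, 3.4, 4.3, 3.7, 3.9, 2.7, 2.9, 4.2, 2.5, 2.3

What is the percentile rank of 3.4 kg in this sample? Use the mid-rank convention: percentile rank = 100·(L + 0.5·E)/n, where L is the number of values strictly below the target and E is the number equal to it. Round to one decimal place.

Sorted: 2.3, 2.4, 2.5, 2.5, 2.6, 2.7, 2.8, 2.9, 3.0, 3.1, 3.2, 3.3, 3.4, 3.6, 3.7, 3.7, 3.9, 4.1, 4.2, 4.3, 4.4.
Count below 3.4: L = 12; count equal: E = 1; n = 21.
Percentile rank = 100·(12 + 0.5·1)/21 = 100·12.5/21 = 59.52.

59.5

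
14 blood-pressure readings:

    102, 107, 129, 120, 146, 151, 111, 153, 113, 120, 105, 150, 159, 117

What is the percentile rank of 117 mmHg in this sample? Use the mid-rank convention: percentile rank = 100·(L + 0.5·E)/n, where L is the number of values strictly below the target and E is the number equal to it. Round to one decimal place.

39.3

Sorted: 102, 105, 107, 111, 113, 117, 120, 120, 129, 146, 150, 151, 153, 159.
Count below 117: L = 5; count equal: E = 1; n = 14.
Percentile rank = 100·(5 + 0.5·1)/14 = 100·5.5/14 = 39.29.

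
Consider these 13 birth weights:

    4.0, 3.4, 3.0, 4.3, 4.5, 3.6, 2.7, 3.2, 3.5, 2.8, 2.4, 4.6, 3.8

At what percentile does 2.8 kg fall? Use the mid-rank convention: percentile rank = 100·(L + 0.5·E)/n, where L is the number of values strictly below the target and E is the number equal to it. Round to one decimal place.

Sorted: 2.4, 2.7, 2.8, 3.0, 3.2, 3.4, 3.5, 3.6, 3.8, 4.0, 4.3, 4.5, 4.6.
Count below 2.8: L = 2; count equal: E = 1; n = 13.
Percentile rank = 100·(2 + 0.5·1)/13 = 100·2.5/13 = 19.23.

19.2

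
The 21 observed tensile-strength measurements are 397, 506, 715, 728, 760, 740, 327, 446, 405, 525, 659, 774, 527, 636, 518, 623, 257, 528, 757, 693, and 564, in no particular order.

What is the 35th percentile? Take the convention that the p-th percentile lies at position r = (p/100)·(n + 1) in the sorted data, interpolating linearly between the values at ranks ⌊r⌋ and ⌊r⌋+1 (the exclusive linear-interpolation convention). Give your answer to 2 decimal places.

522.90

Sorted: 257, 327, 397, 405, 446, 506, 518, 525, 527, 528, 564, 623, 636, 659, 693, 715, 728, 740, 757, 760, 774.
n = 21.
r = (35/100)·(21 + 1) = 7.7.
Rank 7 is 518 and rank 8 is 525.
Interpolate: 518 + 0.7·(525 − 518) = 518 + 0.7·7 = 522.9.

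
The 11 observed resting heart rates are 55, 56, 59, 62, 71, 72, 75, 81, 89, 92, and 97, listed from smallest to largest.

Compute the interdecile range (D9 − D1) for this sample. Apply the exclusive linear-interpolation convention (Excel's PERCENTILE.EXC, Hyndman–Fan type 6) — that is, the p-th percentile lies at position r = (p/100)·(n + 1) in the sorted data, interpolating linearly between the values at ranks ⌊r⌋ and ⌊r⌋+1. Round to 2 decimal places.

n = 11.
P10: r = 1.2; ranks 1–2 are 55, 56; interpolating gives 55.2.
P90: r = 10.8; ranks 10–11 are 92, 97; interpolating gives 96.
Difference: 96 − 55.2 = 40.8.

40.80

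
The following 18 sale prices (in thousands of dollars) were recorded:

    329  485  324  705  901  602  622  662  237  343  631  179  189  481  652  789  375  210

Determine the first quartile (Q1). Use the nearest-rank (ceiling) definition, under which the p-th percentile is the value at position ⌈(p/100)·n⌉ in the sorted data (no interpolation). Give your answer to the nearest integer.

Sorted: 179, 189, 210, 237, 324, 329, 343, 375, 481, 485, 602, 622, 631, 652, 662, 705, 789, 901.
n = 18.
Position = ⌈25/100 · 18⌉ = ⌈4.5⌉ = 5.
The value at rank 5 is 324.

324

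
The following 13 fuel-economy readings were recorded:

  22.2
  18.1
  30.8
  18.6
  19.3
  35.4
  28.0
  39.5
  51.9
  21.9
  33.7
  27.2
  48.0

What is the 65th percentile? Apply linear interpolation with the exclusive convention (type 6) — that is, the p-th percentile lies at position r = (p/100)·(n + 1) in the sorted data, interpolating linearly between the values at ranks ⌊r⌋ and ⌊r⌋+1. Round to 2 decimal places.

Sorted: 18.1, 18.6, 19.3, 21.9, 22.2, 27.2, 28.0, 30.8, 33.7, 35.4, 39.5, 48.0, 51.9.
n = 13.
r = (65/100)·(13 + 1) = 9.1.
Rank 9 is 33.7 and rank 10 is 35.4.
Interpolate: 33.7 + 0.1·(35.4 − 33.7) = 33.7 + 0.1·1.7 = 33.87.

33.87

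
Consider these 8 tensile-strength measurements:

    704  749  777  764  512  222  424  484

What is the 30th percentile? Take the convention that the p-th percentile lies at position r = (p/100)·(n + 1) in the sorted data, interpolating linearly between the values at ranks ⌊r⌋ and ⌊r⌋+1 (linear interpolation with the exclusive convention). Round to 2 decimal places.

466.00

Sorted: 222, 424, 484, 512, 704, 749, 764, 777.
n = 8.
r = (30/100)·(8 + 1) = 2.7.
Rank 2 is 424 and rank 3 is 484.
Interpolate: 424 + 0.7·(484 − 424) = 424 + 0.7·60 = 466.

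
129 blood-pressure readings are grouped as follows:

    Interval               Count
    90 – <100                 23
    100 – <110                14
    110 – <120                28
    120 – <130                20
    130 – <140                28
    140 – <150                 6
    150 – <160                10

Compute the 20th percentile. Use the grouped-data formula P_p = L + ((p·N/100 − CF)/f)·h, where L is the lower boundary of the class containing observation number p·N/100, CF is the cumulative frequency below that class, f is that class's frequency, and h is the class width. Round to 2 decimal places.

102.00

N = 129; target position k = 20/100 · 129 = 25.8.
Cumulative frequencies: 23, 37, 65, 85, 113, 119, 129.
Observation 25.8 falls in the class 100 – <110.
L = 100, CF = 23, f = 14, h = 10.
P20 = 100 + ((25.8 − 23)/14)·10 = 100 + 2 = 102.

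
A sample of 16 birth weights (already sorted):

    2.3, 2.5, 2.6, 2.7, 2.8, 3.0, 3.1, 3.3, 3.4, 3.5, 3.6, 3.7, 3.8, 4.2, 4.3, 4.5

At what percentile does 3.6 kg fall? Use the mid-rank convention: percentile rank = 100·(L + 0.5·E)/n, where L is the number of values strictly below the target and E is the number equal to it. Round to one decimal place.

65.6

Count below 3.6: L = 10; count equal: E = 1; n = 16.
Percentile rank = 100·(10 + 0.5·1)/16 = 100·10.5/16 = 65.62.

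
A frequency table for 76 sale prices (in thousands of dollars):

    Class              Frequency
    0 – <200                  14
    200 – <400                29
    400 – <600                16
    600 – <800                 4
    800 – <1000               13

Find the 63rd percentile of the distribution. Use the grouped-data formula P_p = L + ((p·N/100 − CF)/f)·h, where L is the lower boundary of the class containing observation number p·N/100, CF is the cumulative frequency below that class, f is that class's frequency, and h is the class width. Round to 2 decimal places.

461.00

N = 76; target position k = 63/100 · 76 = 47.88.
Cumulative frequencies: 14, 43, 59, 63, 76.
Observation 47.88 falls in the class 400 – <600.
L = 400, CF = 43, f = 16, h = 200.
P63 = 400 + ((47.88 − 43)/16)·200 = 400 + 61 = 461.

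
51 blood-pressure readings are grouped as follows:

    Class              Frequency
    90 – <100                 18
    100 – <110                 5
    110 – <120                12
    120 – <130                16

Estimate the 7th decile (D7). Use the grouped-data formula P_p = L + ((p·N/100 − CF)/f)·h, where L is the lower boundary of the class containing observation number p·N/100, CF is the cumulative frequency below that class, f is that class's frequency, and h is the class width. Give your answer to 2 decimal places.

N = 51; target position k = 70/100 · 51 = 35.7.
Cumulative frequencies: 18, 23, 35, 51.
Observation 35.7 falls in the class 120 – <130.
L = 120, CF = 35, f = 16, h = 10.
P70 = 120 + ((35.7 − 35)/16)·10 = 120 + 0.4375 = 120.438.

120.44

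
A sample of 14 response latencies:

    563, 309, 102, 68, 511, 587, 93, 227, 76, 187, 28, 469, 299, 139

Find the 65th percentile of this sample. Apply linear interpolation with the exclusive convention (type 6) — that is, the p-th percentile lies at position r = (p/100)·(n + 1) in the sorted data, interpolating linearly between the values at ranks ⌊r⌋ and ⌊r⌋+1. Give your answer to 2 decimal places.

Sorted: 28, 68, 76, 93, 102, 139, 187, 227, 299, 309, 469, 511, 563, 587.
n = 14.
r = (65/100)·(14 + 1) = 9.75.
Rank 9 is 299 and rank 10 is 309.
Interpolate: 299 + 0.75·(309 − 299) = 299 + 0.75·10 = 306.5.

306.50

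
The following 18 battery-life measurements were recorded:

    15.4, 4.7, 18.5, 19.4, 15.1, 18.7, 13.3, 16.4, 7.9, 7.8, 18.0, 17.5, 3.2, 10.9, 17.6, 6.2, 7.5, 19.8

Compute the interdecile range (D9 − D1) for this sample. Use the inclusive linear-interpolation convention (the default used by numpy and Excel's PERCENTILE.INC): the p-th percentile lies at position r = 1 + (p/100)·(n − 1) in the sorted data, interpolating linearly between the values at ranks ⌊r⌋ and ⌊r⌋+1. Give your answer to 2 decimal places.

Sorted: 3.2, 4.7, 6.2, 7.5, 7.8, 7.9, 10.9, 13.3, 15.1, 15.4, 16.4, 17.5, 17.6, 18.0, 18.5, 18.7, 19.4, 19.8.
n = 18.
P10: r = 2.7; ranks 2–3 are 4.7, 6.2; interpolating gives 5.75.
P90: r = 16.3; ranks 16–17 are 18.7, 19.4; interpolating gives 18.91.
Difference: 18.91 − 5.75 = 13.16.

13.16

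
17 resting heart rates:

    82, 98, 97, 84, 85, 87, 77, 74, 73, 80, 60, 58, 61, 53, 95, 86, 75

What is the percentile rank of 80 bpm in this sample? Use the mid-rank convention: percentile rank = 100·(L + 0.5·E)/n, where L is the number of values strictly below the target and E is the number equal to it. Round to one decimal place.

50.0

Sorted: 53, 58, 60, 61, 73, 74, 75, 77, 80, 82, 84, 85, 86, 87, 95, 97, 98.
Count below 80: L = 8; count equal: E = 1; n = 17.
Percentile rank = 100·(8 + 0.5·1)/17 = 100·8.5/17 = 50.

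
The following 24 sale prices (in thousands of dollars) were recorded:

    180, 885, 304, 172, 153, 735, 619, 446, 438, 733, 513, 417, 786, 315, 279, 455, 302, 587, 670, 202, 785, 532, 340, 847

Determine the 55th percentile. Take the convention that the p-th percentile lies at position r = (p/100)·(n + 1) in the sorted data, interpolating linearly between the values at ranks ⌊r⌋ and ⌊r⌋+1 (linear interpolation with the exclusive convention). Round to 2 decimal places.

498.50

Sorted: 153, 172, 180, 202, 279, 302, 304, 315, 340, 417, 438, 446, 455, 513, 532, 587, 619, 670, 733, 735, 785, 786, 847, 885.
n = 24.
r = (55/100)·(24 + 1) = 13.75.
Rank 13 is 455 and rank 14 is 513.
Interpolate: 455 + 0.75·(513 − 455) = 455 + 0.75·58 = 498.5.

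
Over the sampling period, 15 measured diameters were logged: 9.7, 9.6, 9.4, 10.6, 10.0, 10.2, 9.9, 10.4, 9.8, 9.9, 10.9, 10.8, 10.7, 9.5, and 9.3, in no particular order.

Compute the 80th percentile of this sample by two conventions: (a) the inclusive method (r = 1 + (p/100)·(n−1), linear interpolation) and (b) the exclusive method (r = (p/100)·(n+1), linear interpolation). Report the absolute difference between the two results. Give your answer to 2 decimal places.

0.06

Sorted: 9.3, 9.4, 9.5, 9.6, 9.7, 9.8, 9.9, 9.9, 10.0, 10.2, 10.4, 10.6, 10.7, 10.8, 10.9.
n = 15.
(a) r = 12.2; between ranks 12 (10.6) and 13 (10.7): 10.62.
(b) r = 12.8; between ranks 12 (10.6) and 13 (10.7): 10.68.
|10.62 − 10.68| = 0.06.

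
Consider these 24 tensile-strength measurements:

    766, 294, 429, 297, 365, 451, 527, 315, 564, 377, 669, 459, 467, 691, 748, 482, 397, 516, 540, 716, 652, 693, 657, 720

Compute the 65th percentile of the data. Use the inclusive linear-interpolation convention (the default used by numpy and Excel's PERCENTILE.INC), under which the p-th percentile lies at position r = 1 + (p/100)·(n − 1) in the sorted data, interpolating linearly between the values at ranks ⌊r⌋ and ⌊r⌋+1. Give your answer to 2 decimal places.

Sorted: 294, 297, 315, 365, 377, 397, 429, 451, 459, 467, 482, 516, 527, 540, 564, 652, 657, 669, 691, 693, 716, 720, 748, 766.
n = 24.
r = 1 + (65/100)·(24 − 1) = 1 + 14.95 = 15.95.
Rank 15 is 564 and rank 16 is 652.
Interpolate: 564 + 0.95·(652 − 564) = 564 + 0.95·88 = 647.6.

647.60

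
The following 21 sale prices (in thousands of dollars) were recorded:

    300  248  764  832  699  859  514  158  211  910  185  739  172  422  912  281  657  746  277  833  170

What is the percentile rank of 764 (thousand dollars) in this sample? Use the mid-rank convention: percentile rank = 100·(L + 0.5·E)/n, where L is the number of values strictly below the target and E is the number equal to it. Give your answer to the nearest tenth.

Sorted: 158, 170, 172, 185, 211, 248, 277, 281, 300, 422, 514, 657, 699, 739, 746, 764, 832, 833, 859, 910, 912.
Count below 764: L = 15; count equal: E = 1; n = 21.
Percentile rank = 100·(15 + 0.5·1)/21 = 100·15.5/21 = 73.81.

73.8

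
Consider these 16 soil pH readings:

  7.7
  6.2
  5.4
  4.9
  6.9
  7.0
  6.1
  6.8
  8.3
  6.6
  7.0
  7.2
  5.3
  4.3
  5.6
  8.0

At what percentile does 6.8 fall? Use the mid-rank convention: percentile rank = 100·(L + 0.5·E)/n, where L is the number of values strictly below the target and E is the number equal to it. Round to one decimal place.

Sorted: 4.3, 4.9, 5.3, 5.4, 5.6, 6.1, 6.2, 6.6, 6.8, 6.9, 7.0, 7.0, 7.2, 7.7, 8.0, 8.3.
Count below 6.8: L = 8; count equal: E = 1; n = 16.
Percentile rank = 100·(8 + 0.5·1)/16 = 100·8.5/16 = 53.12.

53.1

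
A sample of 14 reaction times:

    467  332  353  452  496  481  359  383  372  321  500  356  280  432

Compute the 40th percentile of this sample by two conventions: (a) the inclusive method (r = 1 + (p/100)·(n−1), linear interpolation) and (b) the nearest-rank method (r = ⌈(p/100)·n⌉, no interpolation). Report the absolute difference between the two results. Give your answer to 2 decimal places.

Sorted: 280, 321, 332, 353, 356, 359, 372, 383, 432, 452, 467, 481, 496, 500.
n = 14.
(a) r = 6.2; between ranks 6 (359) and 7 (372): 361.6.
(b) the nearest-rank method: rank 6 → 359.
|361.6 − 359| = 2.6.

2.60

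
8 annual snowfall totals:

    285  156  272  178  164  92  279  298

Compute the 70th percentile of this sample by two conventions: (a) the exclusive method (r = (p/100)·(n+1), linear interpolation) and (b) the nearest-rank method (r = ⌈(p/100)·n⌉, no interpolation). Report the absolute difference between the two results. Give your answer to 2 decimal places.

Sorted: 92, 156, 164, 178, 272, 279, 285, 298.
n = 8.
(a) r = 6.3; between ranks 6 (279) and 7 (285): 280.8.
(b) the nearest-rank method: rank 6 → 279.
|280.8 − 279| = 1.8.

1.80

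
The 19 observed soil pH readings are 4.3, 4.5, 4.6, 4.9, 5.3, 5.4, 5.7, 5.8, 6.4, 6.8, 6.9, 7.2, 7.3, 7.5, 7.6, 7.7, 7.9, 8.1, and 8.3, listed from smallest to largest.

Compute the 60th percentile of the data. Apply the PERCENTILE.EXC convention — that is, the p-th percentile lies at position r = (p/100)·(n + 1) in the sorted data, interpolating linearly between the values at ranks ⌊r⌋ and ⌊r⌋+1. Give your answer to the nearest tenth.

n = 19.
r = (60/100)·(19 + 1) = 12.
r is an integer, so P60 is the value at rank 12: 7.2.

7.2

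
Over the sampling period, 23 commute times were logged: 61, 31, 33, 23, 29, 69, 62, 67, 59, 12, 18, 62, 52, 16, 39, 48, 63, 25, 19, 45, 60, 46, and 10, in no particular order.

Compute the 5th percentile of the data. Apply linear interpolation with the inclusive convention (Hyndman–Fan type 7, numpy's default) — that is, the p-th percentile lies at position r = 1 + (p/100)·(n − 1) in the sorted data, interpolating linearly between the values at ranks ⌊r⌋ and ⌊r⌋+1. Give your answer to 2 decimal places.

Sorted: 10, 12, 16, 18, 19, 23, 25, 29, 31, 33, 39, 45, 46, 48, 52, 59, 60, 61, 62, 62, 63, 67, 69.
n = 23.
r = 1 + (5/100)·(23 − 1) = 1 + 1.1 = 2.1.
Rank 2 is 12 and rank 3 is 16.
Interpolate: 12 + 0.1·(16 − 12) = 12 + 0.1·4 = 12.4.

12.40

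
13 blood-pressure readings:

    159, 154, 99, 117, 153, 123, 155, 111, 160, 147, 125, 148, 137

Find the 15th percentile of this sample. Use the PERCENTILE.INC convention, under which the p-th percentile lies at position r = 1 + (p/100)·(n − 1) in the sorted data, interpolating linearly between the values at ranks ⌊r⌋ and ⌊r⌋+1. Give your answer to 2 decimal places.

Sorted: 99, 111, 117, 123, 125, 137, 147, 148, 153, 154, 155, 159, 160.
n = 13.
r = 1 + (15/100)·(13 − 1) = 1 + 1.8 = 2.8.
Rank 2 is 111 and rank 3 is 117.
Interpolate: 111 + 0.8·(117 − 111) = 111 + 0.8·6 = 115.8.

115.80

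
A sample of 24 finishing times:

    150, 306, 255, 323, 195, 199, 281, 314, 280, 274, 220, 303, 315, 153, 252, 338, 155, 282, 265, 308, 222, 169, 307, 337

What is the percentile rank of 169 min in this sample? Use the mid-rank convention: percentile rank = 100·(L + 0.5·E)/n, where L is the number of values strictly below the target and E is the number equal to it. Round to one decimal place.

Sorted: 150, 153, 155, 169, 195, 199, 220, 222, 252, 255, 265, 274, 280, 281, 282, 303, 306, 307, 308, 314, 315, 323, 337, 338.
Count below 169: L = 3; count equal: E = 1; n = 24.
Percentile rank = 100·(3 + 0.5·1)/24 = 100·3.5/24 = 14.58.

14.6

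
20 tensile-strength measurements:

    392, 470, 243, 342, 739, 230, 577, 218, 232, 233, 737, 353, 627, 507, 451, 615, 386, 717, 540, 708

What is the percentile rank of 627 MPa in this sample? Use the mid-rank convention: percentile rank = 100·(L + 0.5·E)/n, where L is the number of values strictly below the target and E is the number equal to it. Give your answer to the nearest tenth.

Sorted: 218, 230, 232, 233, 243, 342, 353, 386, 392, 451, 470, 507, 540, 577, 615, 627, 708, 717, 737, 739.
Count below 627: L = 15; count equal: E = 1; n = 20.
Percentile rank = 100·(15 + 0.5·1)/20 = 100·15.5/20 = 77.5.

77.5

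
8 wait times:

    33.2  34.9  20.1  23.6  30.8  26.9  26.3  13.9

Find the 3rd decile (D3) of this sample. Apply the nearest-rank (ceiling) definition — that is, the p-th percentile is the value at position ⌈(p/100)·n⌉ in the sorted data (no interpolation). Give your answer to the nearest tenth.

Sorted: 13.9, 20.1, 23.6, 26.3, 26.9, 30.8, 33.2, 34.9.
n = 8.
Position = ⌈30/100 · 8⌉ = ⌈2.4⌉ = 3.
The value at rank 3 is 23.6.

23.6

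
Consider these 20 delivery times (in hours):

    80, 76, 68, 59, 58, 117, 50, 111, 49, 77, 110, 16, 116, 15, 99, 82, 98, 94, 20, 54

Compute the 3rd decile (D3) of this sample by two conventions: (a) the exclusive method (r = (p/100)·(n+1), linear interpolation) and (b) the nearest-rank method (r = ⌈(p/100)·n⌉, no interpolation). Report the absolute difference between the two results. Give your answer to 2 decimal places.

1.20

Sorted: 15, 16, 20, 49, 50, 54, 58, 59, 68, 76, 77, 80, 82, 94, 98, 99, 110, 111, 116, 117.
n = 20.
(a) r = 6.3; between ranks 6 (54) and 7 (58): 55.2.
(b) the nearest-rank method: rank 6 → 54.
|55.2 − 54| = 1.2.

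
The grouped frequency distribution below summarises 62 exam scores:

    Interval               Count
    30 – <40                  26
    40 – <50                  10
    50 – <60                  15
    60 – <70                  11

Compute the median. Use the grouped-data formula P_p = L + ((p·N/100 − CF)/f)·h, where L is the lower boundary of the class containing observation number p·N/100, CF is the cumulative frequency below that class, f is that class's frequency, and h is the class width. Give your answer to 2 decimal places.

N = 62; target position k = 50/100 · 62 = 31.
Cumulative frequencies: 26, 36, 51, 62.
Observation 31 falls in the class 40 – <50.
L = 40, CF = 26, f = 10, h = 10.
P50 = 40 + ((31 − 26)/10)·10 = 40 + 5 = 45.

45.00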